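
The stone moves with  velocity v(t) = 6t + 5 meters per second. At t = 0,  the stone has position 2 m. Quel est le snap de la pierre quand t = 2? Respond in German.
Wir müssen unsere Gleichung für die Geschwindigkeit v(t) = 6·t + 5 3-mal ableiten. Mit d/dt von v(t) finden wir a(t) = 6. Durch Ableiten von der Beschleunigung erhalten wir den Ruck: j(t) = 0. Die Ableitung von dem Ruck ergibt den Snap: s(t) = 0. Mit s(t) = 0 und Einsetzen von t = 2, finden wir s = 0.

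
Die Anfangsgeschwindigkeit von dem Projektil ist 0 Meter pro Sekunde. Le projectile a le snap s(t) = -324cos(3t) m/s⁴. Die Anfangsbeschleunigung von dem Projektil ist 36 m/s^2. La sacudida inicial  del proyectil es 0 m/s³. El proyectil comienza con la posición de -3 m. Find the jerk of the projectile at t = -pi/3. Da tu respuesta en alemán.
Wir müssen die Stammfunktion unserer Gleichung für den Snap s(t) = -324·cos(3·t) 1-mal finden. Das Integral von dem Snap, mit j(0) = 0, ergibt den Ruck: j(t) = -108·sin(3·t). Wir haben den Ruck j(t) = -108·sin(3·t). Durch Einsetzen von t = -pi/3: j(-pi/3) = 0.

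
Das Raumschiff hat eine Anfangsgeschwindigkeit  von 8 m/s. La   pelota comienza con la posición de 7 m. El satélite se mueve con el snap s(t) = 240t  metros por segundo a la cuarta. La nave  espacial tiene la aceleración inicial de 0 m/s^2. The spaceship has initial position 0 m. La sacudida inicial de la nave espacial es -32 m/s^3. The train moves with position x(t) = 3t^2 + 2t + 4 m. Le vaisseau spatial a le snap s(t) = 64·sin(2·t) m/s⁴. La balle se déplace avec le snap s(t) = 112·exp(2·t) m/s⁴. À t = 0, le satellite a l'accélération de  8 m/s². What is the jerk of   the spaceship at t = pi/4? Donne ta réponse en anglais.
We must find the antiderivative of our snap equation s(t) = 64·sin(2·t) 1 time. Finding the integral of s(t) and using j(0) = -32: j(t) = -32·cos(2·t). Using j(t) = -32·cos(2·t) and substituting t = pi/4, we find j = 0.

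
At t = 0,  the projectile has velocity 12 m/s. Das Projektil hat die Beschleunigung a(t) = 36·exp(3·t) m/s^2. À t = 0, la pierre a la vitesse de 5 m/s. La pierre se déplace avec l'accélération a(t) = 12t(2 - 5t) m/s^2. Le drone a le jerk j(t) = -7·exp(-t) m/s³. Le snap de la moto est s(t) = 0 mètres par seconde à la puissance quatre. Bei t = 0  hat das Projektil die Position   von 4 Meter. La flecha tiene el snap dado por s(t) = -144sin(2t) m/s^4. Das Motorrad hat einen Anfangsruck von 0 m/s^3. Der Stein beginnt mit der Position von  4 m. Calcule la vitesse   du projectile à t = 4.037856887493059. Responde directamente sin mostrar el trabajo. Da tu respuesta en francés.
La réponse est 2187953.76748651.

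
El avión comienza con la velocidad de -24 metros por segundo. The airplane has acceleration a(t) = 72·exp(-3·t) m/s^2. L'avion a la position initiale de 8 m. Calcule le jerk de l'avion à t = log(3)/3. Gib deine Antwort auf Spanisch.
Para resolver esto, necesitamos tomar 1 derivada de nuestra ecuación de la aceleración a(t) = 72·exp(-3·t). Tomando d/dt de a(t), encontramos j(t) = -216·exp(-3·t). Tenemos la sacudida j(t) = -216·exp(-3·t). Sustituyendo t = log(3)/3: j(log(3)/3) = -72.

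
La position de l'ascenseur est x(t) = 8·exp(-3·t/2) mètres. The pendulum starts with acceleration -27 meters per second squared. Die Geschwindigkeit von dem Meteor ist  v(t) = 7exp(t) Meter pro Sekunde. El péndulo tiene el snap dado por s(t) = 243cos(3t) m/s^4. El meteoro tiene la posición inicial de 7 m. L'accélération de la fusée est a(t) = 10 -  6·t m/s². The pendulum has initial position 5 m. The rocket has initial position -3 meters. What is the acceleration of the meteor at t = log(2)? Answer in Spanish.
Partiendo de la velocidad v(t) = 7·exp(t), tomamos 1 derivada. Tomando d/dt de v(t), encontramos a(t) = 7·exp(t). Tenemos la aceleración a(t) = 7·exp(t). Sustituyendo t = log(2): a(log(2)) = 14.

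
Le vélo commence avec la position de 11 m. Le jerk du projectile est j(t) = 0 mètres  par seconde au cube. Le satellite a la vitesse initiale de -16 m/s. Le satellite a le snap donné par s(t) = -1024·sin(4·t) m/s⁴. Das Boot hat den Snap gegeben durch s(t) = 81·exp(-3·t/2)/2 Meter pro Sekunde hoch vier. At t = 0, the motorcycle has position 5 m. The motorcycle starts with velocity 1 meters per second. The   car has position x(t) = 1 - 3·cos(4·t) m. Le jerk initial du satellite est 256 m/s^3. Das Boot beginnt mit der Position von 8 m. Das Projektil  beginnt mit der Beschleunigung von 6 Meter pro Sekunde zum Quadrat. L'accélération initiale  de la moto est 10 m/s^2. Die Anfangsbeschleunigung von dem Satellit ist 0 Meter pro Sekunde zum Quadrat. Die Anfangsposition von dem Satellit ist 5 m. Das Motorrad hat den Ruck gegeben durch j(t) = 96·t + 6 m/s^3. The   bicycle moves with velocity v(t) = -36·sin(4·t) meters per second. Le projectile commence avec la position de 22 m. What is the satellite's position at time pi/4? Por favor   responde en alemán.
Wir müssen die Stammfunktion unserer Gleichung für den Snap s(t) = -1024·sin(4·t) 4-mal finden. Das Integral von dem Snap, mit j(0) = 256, ergibt den Ruck: j(t) = 256·cos(4·t). Durch Integration von dem Ruck und Verwendung der Anfangsbedingung a(0) = 0, erhalten wir a(t) = 64·sin(4·t). Die Stammfunktion von der Beschleunigung, mit v(0) = -16, ergibt die Geschwindigkeit: v(t) = -16·cos(4·t). Das Integral von der Geschwindigkeit ist die Position. Mit x(0) = 5 erhalten wir x(t) = 5 - 4·sin(4·t). Mit x(t) = 5 - 4·sin(4·t) und Einsetzen von t = pi/4, finden wir x = 5.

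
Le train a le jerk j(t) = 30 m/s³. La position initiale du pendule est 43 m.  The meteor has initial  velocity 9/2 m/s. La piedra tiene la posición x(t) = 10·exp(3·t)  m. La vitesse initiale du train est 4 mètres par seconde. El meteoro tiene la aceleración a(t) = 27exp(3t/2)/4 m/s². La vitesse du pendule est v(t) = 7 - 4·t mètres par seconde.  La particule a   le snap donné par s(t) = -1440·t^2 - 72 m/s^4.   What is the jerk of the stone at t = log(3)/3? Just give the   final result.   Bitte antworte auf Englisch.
At t = log(3)/3, j = 810.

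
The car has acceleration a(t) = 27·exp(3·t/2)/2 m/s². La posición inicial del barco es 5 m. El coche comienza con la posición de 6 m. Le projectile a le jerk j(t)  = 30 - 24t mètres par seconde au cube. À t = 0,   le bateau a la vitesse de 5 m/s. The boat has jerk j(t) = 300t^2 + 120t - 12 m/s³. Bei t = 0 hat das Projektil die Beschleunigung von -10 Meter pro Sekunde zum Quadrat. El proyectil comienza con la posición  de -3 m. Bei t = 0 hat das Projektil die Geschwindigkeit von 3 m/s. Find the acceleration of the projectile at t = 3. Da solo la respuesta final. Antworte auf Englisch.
At t = 3, a = -28.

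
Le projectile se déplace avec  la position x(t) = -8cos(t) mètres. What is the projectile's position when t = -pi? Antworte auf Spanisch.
De la ecuación de la posición x(t) = -8·cos(t), sustituimos t = -pi para obtener x = 8.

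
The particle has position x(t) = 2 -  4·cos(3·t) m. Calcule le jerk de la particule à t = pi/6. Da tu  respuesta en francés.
Pour résoudre ceci, nous devons prendre 3 dérivées de notre équation de la position x(t) = 2 - 4·cos(3·t). En dérivant la position, nous obtenons la vitesse: v(t) = 12·sin(3·t). En dérivant la vitesse, nous obtenons l'accélération: a(t) = 36·cos(3·t). La dérivée de l'accélération donne le jerk: j(t) = -108·sin(3·t). De l'équation du jerk j(t) = -108·sin(3·t), nous substituons t = pi/6 pour obtenir j = -108.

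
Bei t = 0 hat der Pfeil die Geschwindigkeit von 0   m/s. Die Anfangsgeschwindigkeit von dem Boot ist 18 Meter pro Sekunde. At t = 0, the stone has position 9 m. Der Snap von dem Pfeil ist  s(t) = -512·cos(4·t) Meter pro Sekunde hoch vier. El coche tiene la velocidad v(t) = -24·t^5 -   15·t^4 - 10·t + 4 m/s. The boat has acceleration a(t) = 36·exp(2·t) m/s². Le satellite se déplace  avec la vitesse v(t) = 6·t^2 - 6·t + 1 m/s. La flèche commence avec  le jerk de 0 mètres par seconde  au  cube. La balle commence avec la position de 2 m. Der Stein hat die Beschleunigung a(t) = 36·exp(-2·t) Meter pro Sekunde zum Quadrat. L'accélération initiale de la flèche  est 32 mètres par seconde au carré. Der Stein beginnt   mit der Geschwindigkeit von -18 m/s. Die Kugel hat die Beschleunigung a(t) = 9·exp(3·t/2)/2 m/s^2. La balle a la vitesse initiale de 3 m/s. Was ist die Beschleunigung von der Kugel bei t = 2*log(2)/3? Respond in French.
En utilisant a(t) = 9·exp(3·t/2)/2 et en substituant t = 2*log(2)/3, nous trouvons a = 9.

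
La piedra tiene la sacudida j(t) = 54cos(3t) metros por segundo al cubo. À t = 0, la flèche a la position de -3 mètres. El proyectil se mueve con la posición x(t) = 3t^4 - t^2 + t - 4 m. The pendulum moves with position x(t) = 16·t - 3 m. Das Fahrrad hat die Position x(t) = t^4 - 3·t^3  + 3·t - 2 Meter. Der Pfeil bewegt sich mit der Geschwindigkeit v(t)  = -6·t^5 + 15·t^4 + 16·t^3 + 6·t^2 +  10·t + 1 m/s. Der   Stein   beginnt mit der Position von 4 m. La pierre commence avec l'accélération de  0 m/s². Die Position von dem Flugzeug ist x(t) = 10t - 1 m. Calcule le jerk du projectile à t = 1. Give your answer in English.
We must differentiate our position equation x(t) = 3·t^4 - t^2 + t - 4 3 times. Differentiating position, we get velocity: v(t) = 12·t^3 - 2·t + 1. The derivative of velocity gives acceleration: a(t) = 36·t^2 - 2. Taking d/dt of a(t), we find j(t) = 72·t. From the given jerk equation j(t) = 72·t, we substitute t = 1 to get j = 72.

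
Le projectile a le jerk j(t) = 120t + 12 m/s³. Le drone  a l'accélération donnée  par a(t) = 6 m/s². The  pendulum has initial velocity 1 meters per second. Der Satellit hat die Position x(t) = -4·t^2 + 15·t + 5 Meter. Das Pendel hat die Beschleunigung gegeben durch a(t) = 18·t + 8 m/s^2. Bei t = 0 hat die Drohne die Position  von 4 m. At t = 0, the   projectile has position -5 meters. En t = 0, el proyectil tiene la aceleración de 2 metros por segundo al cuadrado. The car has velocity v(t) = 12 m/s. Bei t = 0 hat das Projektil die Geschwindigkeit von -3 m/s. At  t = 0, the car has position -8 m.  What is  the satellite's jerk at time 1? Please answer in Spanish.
Para resolver esto, necesitamos tomar 3 derivadas de nuestra ecuación de la posición x(t) = -4·t^2 + 15·t + 5. La derivada de la posición da la velocidad: v(t) = 15 - 8·t. Tomando d/dt de v(t), encontramos a(t) = -8. Tomando d/dt de a(t), encontramos j(t) = 0. Tenemos la sacudida j(t) = 0. Sustituyendo t = 1: j(1) = 0.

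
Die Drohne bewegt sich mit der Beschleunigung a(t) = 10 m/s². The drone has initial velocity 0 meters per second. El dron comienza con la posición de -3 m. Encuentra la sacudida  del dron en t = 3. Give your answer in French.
Nous devons dériver notre équation de l'accélération a(t) = 10 1 fois. En prenant d/dt de a(t), nous trouvons j(t) = 0. De l'équation du jerk j(t) = 0, nous substituons t = 3 pour obtenir j = 0.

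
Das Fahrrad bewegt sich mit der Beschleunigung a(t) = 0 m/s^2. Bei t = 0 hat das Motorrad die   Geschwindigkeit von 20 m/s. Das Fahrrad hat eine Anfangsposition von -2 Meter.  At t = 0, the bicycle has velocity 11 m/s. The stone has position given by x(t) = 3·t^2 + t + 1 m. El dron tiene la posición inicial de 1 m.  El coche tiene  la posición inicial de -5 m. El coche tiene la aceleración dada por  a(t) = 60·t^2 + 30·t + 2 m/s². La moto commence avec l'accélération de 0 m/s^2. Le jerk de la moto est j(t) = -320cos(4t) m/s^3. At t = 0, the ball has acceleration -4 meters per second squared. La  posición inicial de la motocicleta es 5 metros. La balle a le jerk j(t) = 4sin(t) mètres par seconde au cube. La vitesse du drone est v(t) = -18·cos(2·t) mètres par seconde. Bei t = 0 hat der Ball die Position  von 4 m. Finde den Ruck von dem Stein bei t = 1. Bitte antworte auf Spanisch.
Debemos derivar nuestra ecuación de la posición x(t) = 3·t^2 + t + 1 3 veces. Derivando la posición, obtenemos la velocidad: v(t) = 6·t + 1. La derivada de la velocidad da la aceleración: a(t) = 6. La derivada de la aceleración da la sacudida: j(t) = 0. Tenemos la sacudida j(t) = 0. Sustituyendo t = 1: j(1) = 0.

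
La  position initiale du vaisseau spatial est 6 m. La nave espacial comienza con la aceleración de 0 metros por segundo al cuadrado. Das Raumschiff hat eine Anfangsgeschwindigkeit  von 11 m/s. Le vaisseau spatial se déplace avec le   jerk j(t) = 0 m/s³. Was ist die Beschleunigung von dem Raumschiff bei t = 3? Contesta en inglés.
We must find the integral of our jerk equation j(t) = 0 1 time. The antiderivative of jerk is acceleration. Using a(0) = 0, we get a(t) = 0. From the given acceleration equation a(t) = 0, we substitute t = 3 to get a = 0.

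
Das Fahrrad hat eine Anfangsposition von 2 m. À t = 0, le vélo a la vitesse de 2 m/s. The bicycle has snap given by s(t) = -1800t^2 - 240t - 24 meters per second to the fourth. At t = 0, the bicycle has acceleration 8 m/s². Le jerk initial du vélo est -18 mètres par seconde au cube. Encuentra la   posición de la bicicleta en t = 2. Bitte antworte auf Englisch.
To find the answer, we compute 4 integrals of s(t) = -1800·t^2 - 240·t - 24. The antiderivative of snap is jerk. Using j(0) = -18, we get j(t) = -600·t^3 - 120·t^2 - 24·t - 18. Finding the integral of j(t) and using a(0) = 8: a(t) = -150·t^4 - 40·t^3 - 12·t^2 - 18·t + 8. Finding the antiderivative of a(t) and using v(0) = 2: v(t) = -30·t^5 - 10·t^4 - 4·t^3 - 9·t^2 + 8·t + 2. The integral of velocity is position. Using x(0) = 2, we get x(t) = -5·t^6 - 2·t^5 - t^4 - 3·t^3 + 4·t^2 + 2·t + 2. Using x(t) = -5·t^6 - 2·t^5 - t^4 - 3·t^3 + 4·t^2 + 2·t + 2 and substituting t = 2, we find x = -402.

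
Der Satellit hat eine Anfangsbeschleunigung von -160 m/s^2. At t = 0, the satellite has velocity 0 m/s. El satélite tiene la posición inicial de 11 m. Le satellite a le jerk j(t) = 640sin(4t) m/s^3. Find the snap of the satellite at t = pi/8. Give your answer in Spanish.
Para resolver esto, necesitamos tomar 1 derivada de nuestra ecuación de la sacudida j(t) = 640·sin(4·t). La derivada de la sacudida da el snap: s(t) = 2560·cos(4·t). De la ecuación del snap s(t) = 2560·cos(4·t), sustituimos t = pi/8 para obtener s = 0.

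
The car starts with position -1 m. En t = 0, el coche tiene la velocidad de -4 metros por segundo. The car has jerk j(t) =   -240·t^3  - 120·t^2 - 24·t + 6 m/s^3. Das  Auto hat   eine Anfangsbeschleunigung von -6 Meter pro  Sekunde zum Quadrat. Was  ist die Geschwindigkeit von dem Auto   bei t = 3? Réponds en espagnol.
Debemos encontrar la antiderivada de nuestra ecuación de la sacudida j(t) = -240·t^3 - 120·t^2 - 24·t + 6 2 veces. Tomando ∫j(t)dt y aplicando a(0) = -6, encontramos a(t) = -60·t^4 - 40·t^3 - 12·t^2 + 6·t - 6. La antiderivada de la aceleración, con v(0) = -4, da la velocidad: v(t) = -12·t^5 - 10·t^4 - 4·t^3 + 3·t^2 - 6·t - 4. De la ecuación de la velocidad v(t) = -12·t^5 - 10·t^4 - 4·t^3 + 3·t^2 - 6·t - 4, sustituimos t = 3 para obtener v = -3829.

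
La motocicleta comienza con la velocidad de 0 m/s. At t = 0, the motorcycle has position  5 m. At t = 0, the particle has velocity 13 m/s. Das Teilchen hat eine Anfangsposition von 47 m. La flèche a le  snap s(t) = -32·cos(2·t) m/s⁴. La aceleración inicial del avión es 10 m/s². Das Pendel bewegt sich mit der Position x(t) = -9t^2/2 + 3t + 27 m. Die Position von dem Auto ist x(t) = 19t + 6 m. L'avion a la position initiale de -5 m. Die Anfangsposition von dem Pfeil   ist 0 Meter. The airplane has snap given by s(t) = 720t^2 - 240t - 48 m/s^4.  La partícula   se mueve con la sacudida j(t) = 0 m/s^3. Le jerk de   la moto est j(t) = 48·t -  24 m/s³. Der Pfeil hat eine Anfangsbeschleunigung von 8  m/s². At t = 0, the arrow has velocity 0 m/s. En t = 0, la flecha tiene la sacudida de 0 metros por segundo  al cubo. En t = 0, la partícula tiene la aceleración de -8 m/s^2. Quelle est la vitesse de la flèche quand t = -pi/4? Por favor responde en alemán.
Wir müssen unsere Gleichung für den Snap s(t) = -32·cos(2·t) 3-mal integrieren. Durch Integration von dem Snap und Verwendung der Anfangsbedingung j(0) = 0, erhalten wir j(t) = -16·sin(2·t). Durch Integration von dem Ruck und Verwendung der Anfangsbedingung a(0) = 8, erhalten wir a(t) = 8·cos(2·t). Mit ∫a(t)dt und Anwendung von v(0) = 0, finden wir v(t) = 4·sin(2·t). Aus der Gleichung für die Geschwindigkeit v(t) = 4·sin(2·t), setzen wir t = -pi/4 ein und erhalten v = -4.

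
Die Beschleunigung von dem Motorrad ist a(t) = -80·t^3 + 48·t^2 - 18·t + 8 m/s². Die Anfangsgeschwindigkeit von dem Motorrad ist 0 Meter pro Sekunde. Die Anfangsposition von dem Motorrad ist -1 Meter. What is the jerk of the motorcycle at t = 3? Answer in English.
We must differentiate our acceleration equation a(t) = -80·t^3 + 48·t^2 - 18·t + 8 1 time. The derivative of acceleration gives jerk: j(t) = -240·t^2 + 96·t - 18. From the given jerk equation j(t) = -240·t^2 + 96·t - 18, we substitute t = 3 to get j = -1890.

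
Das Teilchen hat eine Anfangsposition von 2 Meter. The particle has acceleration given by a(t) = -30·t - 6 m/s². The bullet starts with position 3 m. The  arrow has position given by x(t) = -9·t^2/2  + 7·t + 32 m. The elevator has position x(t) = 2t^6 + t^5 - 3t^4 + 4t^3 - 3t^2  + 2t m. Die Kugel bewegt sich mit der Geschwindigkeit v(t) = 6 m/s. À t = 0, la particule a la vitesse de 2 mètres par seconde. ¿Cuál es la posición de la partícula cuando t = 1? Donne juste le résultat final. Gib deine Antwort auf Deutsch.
Bei t = 1, x = -4.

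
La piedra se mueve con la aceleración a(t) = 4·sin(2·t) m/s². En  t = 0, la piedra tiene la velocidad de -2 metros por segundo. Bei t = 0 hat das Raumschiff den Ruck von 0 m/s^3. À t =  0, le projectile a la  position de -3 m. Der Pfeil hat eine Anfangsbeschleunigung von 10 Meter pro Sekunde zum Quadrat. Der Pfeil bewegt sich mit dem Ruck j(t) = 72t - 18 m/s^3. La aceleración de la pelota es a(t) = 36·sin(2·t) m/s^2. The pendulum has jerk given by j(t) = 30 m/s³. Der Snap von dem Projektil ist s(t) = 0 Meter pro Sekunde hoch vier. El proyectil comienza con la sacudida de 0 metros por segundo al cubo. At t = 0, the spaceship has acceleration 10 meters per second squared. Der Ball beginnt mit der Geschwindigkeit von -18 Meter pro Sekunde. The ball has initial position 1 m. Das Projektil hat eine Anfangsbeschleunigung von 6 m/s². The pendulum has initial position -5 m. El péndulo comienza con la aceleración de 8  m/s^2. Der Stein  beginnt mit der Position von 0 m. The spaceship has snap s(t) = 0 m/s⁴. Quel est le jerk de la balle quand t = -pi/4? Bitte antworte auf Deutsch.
Um dies zu lösen, müssen wir 1 Ableitung unserer Gleichung für die Beschleunigung a(t) = 36·sin(2·t) nehmen. Die Ableitung von der Beschleunigung ergibt den Ruck: j(t) = 72·cos(2·t). Aus der Gleichung für den Ruck j(t) = 72·cos(2·t), setzen wir t = -pi/4 ein und erhalten j = 0.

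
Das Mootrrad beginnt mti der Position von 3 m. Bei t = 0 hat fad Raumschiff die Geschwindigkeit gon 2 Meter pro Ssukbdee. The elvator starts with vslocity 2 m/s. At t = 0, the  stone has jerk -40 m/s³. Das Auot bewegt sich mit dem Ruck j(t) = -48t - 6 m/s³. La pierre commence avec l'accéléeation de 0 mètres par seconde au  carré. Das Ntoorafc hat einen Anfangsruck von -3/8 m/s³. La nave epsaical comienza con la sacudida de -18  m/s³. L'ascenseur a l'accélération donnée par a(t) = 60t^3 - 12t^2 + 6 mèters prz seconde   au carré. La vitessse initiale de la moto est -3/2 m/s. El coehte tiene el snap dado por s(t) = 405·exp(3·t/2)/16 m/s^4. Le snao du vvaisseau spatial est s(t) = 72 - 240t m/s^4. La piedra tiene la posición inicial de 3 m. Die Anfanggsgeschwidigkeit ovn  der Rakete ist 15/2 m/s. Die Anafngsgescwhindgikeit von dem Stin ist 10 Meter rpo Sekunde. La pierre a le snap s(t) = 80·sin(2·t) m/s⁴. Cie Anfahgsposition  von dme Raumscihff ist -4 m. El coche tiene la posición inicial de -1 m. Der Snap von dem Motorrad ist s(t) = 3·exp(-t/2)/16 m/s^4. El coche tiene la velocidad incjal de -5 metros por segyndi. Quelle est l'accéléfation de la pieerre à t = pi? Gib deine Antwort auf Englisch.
To find the answer, we compute 2 antiderivatives of s(t) = 80·sin(2·t). Finding the antiderivative of s(t) and using j(0) = -40: j(t) = -40·cos(2·t). Finding the antiderivative of j(t) and using a(0) = 0: a(t) = -20·sin(2·t). From the given acceleration equation a(t) = -20·sin(2·t), we substitute t = pi to get a = 0.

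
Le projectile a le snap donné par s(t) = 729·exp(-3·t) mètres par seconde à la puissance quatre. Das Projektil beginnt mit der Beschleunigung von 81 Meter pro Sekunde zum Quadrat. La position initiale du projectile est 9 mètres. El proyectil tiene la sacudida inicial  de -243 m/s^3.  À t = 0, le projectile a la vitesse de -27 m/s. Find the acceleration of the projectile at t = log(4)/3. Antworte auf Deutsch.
Um dies zu lösen, müssen wir 2 Stammfunktionen unserer Gleichung für den Snap s(t) = 729·exp(-3·t) finden. Durch Integration von dem Snap und Verwendung der Anfangsbedingung j(0) = -243, erhalten wir j(t) = -243·exp(-3·t). Durch Integration von dem Ruck und Verwendung der Anfangsbedingung a(0) = 81, erhalten wir a(t) = 81·exp(-3·t). Aus der Gleichung für die Beschleunigung a(t) = 81·exp(-3·t), setzen wir t = log(4)/3 ein und erhalten a = 81/4.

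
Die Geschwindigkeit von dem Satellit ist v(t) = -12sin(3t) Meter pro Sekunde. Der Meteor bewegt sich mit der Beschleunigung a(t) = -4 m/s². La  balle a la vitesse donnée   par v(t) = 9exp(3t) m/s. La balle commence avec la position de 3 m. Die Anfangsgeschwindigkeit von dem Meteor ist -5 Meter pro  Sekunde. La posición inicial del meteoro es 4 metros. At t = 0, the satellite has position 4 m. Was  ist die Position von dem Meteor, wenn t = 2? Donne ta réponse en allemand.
Wir müssen unsere Gleichung für die Beschleunigung a(t) = -4 2-mal integrieren. Die Stammfunktion von der Beschleunigung, mit v(0) = -5, ergibt die Geschwindigkeit: v(t) = -4·t - 5. Durch Integration von der Geschwindigkeit und Verwendung der Anfangsbedingung x(0) = 4, erhalten wir x(t) = -2·t^2 - 5·t + 4. Wir haben die Position x(t) = -2·t^2 - 5·t + 4. Durch Einsetzen von t = 2: x(2) = -14.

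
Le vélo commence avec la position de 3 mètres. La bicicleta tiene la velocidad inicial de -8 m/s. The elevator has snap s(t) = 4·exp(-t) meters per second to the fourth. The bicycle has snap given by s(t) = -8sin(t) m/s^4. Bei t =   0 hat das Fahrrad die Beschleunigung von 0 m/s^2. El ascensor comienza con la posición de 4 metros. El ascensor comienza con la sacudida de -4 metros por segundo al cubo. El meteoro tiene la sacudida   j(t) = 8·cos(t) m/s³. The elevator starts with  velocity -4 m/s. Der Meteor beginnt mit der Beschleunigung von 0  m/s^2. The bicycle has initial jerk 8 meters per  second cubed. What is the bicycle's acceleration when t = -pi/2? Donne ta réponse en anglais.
We need to integrate our snap equation s(t) = -8·sin(t) 2 times. Integrating snap and using the initial condition j(0) = 8, we get j(t) = 8·cos(t). The antiderivative of jerk, with a(0) = 0, gives acceleration: a(t) = 8·sin(t). From the given acceleration equation a(t) = 8·sin(t), we substitute t = -pi/2 to get a = -8.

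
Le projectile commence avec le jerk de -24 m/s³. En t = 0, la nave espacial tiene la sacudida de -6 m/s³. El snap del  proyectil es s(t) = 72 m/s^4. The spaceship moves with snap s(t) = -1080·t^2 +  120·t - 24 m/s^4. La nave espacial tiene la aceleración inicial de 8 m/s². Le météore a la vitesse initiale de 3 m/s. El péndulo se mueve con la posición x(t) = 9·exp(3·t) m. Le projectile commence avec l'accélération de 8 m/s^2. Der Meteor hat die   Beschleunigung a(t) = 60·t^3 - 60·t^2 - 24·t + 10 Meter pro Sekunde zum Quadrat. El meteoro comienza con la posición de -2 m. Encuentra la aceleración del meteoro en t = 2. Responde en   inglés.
From the given acceleration equation a(t) = 60·t^3 - 60·t^2 - 24·t + 10, we substitute t = 2 to get a = 202.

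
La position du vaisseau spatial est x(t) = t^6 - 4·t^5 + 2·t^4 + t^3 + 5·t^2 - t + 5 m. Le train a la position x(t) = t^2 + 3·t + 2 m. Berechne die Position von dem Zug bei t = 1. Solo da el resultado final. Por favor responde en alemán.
x(1) = 6.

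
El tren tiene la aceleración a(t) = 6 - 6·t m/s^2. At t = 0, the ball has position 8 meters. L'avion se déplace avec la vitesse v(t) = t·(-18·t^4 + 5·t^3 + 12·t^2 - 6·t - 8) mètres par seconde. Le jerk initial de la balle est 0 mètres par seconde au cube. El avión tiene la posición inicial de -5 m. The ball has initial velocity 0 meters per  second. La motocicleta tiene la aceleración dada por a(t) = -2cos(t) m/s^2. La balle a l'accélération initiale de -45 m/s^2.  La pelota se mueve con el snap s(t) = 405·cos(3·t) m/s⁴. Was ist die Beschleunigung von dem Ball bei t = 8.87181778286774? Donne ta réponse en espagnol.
Debemos encontrar la integral de nuestra ecuación del snap s(t) = 405·cos(3·t) 2 veces. Tomando ∫s(t)dt y aplicando j(0) = 0, encontramos j(t) = 135·sin(3·t). La integral de la sacudida es la aceleración. Usando a(0) = -45, obtenemos a(t) = -45·cos(3·t). Tenemos la aceleración a(t) = -45·cos(3·t). Sustituyendo t = 8.87181778286774: a(8.87181778286774) = -3.95866557280867.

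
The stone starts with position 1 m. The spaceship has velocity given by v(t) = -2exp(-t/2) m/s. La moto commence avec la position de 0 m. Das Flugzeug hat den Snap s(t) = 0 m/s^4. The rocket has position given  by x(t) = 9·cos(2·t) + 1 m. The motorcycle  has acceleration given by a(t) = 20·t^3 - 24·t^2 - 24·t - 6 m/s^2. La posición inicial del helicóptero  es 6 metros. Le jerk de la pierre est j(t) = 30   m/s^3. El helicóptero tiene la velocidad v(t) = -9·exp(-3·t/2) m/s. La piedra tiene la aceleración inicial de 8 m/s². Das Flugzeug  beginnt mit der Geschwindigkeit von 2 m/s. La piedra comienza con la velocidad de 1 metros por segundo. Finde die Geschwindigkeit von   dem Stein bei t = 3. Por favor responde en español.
Debemos encontrar la antiderivada de nuestra ecuación de la sacudida j(t) = 30 2 veces. La antiderivada de la sacudida es la aceleración. Usando a(0) = 8, obtenemos a(t) = 30·t + 8. Tomando ∫a(t)dt y aplicando v(0) = 1, encontramos v(t) = 15·t^2 + 8·t + 1. Tenemos la velocidad v(t) = 15·t^2 + 8·t + 1. Sustituyendo t = 3: v(3) = 160.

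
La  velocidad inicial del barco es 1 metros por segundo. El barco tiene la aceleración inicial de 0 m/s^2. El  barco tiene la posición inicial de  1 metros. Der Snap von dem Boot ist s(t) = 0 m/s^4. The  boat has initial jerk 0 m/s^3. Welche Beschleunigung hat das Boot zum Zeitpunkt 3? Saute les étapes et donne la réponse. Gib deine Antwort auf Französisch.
La réponse est 0.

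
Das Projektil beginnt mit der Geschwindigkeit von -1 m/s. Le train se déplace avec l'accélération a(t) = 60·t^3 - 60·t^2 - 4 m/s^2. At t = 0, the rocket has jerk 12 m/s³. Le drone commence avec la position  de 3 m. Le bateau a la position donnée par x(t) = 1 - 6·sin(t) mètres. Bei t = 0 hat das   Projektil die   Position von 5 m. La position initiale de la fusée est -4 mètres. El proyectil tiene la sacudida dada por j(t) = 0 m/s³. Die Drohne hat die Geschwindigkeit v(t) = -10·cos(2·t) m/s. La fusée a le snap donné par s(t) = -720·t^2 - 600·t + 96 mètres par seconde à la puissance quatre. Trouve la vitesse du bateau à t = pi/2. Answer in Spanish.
Partiendo de la posición x(t) = 1 - 6·sin(t), tomamos 1 derivada. Tomando d/dt de x(t), encontramos v(t) = -6·cos(t). Tenemos la velocidad v(t) = -6·cos(t). Sustituyendo t = pi/2: v(pi/2) = 0.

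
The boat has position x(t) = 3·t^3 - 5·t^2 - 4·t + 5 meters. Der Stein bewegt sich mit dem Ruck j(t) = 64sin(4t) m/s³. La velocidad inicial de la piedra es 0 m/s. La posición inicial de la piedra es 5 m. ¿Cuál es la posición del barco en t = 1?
Usando x(t) = 3·t^3 - 5·t^2 - 4·t + 5 y sustituyendo t = 1, encontramos x = -1.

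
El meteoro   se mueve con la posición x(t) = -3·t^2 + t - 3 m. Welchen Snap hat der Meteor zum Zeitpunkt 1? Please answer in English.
We must differentiate our position equation x(t) = -3·t^2 + t - 3 4 times. Differentiating position, we get velocity: v(t) = 1 - 6·t. Differentiating velocity, we get acceleration: a(t) = -6. Taking d/dt of a(t), we find j(t) = 0. Taking d/dt of j(t), we find s(t) = 0. Using s(t) = 0 and substituting t = 1, we find s = 0.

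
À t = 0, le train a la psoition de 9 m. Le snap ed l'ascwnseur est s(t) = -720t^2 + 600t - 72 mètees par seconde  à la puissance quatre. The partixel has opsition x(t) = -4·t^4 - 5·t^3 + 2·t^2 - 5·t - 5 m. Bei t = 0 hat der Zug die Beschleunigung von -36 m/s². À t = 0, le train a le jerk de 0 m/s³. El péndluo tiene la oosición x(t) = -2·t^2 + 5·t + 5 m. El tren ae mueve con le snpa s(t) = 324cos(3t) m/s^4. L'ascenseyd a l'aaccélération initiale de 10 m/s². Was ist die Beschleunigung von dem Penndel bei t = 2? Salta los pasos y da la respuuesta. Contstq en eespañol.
a(2) = -4.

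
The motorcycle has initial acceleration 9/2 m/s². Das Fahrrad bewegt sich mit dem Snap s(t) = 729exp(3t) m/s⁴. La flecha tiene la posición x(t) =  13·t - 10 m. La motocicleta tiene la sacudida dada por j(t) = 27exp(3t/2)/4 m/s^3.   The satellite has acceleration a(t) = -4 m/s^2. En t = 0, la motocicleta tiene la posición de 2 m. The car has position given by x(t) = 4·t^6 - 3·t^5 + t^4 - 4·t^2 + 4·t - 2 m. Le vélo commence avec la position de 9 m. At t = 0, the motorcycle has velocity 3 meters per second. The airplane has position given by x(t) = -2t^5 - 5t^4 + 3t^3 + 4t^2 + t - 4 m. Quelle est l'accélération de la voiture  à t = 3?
Pour résoudre ceci, nous devons prendre 2 dérivées de notre équation de la position x(t) = 4·t^6 - 3·t^5 + t^4 - 4·t^2 + 4·t - 2. En dérivant la position, nous obtenons la vitesse: v(t) = 24·t^5 - 15·t^4 + 4·t^3 - 8·t + 4. En prenant d/dt de v(t), nous trouvons a(t) = 120·t^4 - 60·t^3 + 12·t^2 - 8. De l'équation de l'accélération a(t) = 120·t^4 - 60·t^3 + 12·t^2 - 8, nous substituons t = 3 pour obtenir a = 8200.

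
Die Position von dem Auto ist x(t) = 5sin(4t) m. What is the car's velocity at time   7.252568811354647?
We must differentiate our position equation x(t) = 5·sin(4·t) 1 time. Taking d/dt of x(t), we find v(t) = 20·cos(4·t). From the given velocity equation v(t) = 20·cos(4·t), we substitute t = 7.252568811354647 to get v = -14.8239831758578.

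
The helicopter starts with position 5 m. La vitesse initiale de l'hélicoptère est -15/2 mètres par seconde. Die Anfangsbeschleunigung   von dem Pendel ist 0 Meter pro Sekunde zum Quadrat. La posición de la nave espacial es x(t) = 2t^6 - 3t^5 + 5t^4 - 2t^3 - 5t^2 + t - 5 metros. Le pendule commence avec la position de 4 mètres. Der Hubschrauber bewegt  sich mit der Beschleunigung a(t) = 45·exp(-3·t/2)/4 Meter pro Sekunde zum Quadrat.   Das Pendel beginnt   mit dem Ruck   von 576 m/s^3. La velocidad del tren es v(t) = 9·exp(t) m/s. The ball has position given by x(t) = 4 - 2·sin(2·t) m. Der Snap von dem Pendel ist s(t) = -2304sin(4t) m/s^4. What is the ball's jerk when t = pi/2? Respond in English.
To solve this, we need to take 3 derivatives of our position equation x(t) = 4 - 2·sin(2·t). The derivative of position gives velocity: v(t) = -4·cos(2·t). Taking d/dt of v(t), we find a(t) = 8·sin(2·t). Differentiating acceleration, we get jerk: j(t) = 16·cos(2·t). From the given jerk equation j(t) = 16·cos(2·t), we substitute t = pi/2 to get j = -16.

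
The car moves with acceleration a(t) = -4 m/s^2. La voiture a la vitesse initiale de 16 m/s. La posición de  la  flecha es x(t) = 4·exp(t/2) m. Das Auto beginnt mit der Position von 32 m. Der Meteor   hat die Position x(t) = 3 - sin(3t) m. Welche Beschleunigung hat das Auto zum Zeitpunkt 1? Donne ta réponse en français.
De l'équation de l'accélération a(t) = -4, nous substituons t = 1 pour obtenir a = -4.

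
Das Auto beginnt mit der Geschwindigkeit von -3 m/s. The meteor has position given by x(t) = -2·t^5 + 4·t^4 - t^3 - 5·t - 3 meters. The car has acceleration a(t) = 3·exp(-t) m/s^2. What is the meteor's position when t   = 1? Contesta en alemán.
Aus der Gleichung für die Position x(t) = -2·t^5 + 4·t^4 - t^3 - 5·t - 3, setzen wir t = 1 ein und erhalten x = -7.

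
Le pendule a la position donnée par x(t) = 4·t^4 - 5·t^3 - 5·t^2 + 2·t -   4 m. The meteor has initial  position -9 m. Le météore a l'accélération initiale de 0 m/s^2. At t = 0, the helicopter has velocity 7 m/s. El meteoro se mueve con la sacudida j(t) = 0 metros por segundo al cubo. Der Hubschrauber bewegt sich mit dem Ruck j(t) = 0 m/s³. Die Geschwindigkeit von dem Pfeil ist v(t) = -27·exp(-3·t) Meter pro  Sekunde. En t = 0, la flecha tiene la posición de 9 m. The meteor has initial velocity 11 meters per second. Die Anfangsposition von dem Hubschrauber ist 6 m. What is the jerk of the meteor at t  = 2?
From the given jerk equation j(t) = 0, we substitute t = 2 to get j = 0.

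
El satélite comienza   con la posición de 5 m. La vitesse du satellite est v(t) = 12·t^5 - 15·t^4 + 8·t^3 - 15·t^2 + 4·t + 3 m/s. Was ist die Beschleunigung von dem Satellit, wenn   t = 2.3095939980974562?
Ausgehend von der Geschwindigkeit v(t) = 12·t^5 - 15·t^4 + 8·t^3 - 15·t^2 + 4·t + 3, nehmen wir 1 Ableitung. Die Ableitung von der Geschwindigkeit ergibt die Beschleunigung: a(t) = 60·t^4 - 60·t^3 + 24·t^2 - 30·t + 4. Wir haben die Beschleunigung a(t) = 60·t^4 - 60·t^3 + 24·t^2 - 30·t + 4. Durch Einsetzen von t = 2.3095939980974562: a(2.3095939980974562) = 1030.77702204994.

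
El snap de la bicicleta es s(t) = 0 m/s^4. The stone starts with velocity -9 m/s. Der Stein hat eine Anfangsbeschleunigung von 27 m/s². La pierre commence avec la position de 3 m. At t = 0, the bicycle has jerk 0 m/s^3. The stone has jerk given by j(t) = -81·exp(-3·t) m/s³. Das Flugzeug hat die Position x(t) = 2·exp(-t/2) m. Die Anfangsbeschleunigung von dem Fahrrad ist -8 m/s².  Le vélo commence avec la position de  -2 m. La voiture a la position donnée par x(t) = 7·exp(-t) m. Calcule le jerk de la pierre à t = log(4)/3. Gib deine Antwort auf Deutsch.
Wir haben den Ruck j(t) = -81·exp(-3·t). Durch Einsetzen von t = log(4)/3: j(log(4)/3) = -81/4.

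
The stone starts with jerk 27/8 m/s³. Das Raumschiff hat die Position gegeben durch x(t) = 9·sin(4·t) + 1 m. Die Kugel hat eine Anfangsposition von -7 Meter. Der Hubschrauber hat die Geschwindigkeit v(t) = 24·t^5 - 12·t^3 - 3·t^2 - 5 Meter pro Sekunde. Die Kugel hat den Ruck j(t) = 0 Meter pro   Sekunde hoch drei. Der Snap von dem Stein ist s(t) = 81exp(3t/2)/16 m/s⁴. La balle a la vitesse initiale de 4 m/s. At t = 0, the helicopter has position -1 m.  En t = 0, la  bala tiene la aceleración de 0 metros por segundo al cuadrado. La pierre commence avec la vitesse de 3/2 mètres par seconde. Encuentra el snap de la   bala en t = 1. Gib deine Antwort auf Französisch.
Pour résoudre ceci, nous devons prendre 1 dérivée de notre équation du jerk j(t) = 0. La dérivée du jerk donne le snap: s(t) = 0. En utilisant s(t) = 0 et en substituant t = 1, nous trouvons s = 0.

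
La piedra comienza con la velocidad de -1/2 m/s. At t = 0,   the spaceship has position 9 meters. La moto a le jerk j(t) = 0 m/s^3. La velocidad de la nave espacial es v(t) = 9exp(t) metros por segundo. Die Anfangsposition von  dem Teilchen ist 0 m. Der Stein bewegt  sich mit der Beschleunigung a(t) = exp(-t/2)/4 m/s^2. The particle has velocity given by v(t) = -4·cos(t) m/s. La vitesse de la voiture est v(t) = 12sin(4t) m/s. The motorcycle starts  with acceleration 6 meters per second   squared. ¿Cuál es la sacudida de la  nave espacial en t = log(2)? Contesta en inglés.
To solve this, we need to take 2 derivatives of our velocity equation v(t) = 9·exp(t). Differentiating velocity, we get acceleration: a(t) = 9·exp(t). Taking d/dt of a(t), we find j(t) = 9·exp(t). Using j(t) = 9·exp(t) and substituting t = log(2), we find j = 18.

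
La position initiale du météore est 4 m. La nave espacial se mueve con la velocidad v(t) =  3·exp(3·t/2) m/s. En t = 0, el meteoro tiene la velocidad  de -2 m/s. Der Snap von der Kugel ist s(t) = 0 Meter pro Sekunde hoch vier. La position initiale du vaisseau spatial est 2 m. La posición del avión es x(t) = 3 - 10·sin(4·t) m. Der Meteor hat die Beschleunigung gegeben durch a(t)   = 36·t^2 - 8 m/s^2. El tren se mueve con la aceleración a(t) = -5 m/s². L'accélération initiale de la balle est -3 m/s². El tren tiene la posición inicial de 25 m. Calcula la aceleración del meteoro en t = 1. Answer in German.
Wir haben die Beschleunigung a(t) = 36·t^2 - 8. Durch Einsetzen von t = 1: a(1) = 28.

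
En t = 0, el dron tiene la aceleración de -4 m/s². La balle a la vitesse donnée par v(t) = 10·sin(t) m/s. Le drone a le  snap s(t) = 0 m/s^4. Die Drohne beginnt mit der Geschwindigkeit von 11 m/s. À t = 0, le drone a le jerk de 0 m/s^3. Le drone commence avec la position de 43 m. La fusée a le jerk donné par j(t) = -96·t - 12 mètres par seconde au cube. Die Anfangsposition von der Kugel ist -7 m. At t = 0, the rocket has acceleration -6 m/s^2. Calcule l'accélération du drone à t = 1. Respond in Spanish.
Partiendo del snap s(t) = 0, tomamos 2 integrales. La antiderivada del snap, con j(0) = 0, da la sacudida: j(t) = 0. La integral de la sacudida, con a(0) = -4, da la aceleración: a(t) = -4. Usando a(t) = -4 y sustituyendo t = 1, encontramos a = -4.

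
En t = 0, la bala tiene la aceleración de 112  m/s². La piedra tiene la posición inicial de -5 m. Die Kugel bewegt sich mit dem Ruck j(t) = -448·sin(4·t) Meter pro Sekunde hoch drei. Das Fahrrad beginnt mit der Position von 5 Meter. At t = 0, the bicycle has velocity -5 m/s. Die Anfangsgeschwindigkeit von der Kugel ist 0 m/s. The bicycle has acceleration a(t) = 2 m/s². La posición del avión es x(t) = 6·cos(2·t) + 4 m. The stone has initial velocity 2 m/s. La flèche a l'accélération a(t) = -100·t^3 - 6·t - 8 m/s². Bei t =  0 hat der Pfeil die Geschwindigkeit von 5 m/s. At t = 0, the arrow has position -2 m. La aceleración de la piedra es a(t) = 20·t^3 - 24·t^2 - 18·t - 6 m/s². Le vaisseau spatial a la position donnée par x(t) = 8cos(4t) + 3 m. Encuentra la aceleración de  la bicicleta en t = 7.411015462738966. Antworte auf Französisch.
De l'équation de l'accélération a(t) = 2, nous substituons t = 7.411015462738966 pour obtenir a = 2.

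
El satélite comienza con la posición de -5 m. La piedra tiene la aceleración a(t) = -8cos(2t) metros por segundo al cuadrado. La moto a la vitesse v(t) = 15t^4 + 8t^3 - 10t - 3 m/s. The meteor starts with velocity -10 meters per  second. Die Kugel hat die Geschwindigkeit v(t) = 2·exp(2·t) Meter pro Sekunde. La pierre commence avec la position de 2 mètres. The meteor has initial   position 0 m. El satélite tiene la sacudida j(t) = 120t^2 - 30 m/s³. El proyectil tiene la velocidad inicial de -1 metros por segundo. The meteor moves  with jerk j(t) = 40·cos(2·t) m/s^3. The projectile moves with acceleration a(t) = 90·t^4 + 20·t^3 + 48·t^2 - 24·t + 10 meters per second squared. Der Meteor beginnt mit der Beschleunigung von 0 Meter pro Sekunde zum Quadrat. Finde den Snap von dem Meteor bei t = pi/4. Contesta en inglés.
To solve this, we need to take 1 derivative of our jerk equation j(t) = 40·cos(2·t). Taking d/dt of j(t), we find s(t) = -80·sin(2·t). Using s(t) = -80·sin(2·t) and substituting t = pi/4, we find s = -80.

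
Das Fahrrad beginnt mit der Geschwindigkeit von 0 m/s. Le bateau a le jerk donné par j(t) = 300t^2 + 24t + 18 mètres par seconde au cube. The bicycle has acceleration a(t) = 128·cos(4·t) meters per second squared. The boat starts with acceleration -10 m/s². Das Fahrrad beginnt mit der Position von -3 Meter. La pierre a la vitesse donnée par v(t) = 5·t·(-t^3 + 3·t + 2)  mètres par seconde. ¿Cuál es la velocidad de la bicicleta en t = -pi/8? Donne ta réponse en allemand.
Wir müssen das Integral unserer Gleichung für die Beschleunigung a(t) = 128·cos(4·t) 1-mal finden. Durch Integration von der Beschleunigung und Verwendung der Anfangsbedingung v(0) = 0, erhalten wir v(t) = 32·sin(4·t). Wir haben die Geschwindigkeit v(t) = 32·sin(4·t). Durch Einsetzen von t = -pi/8: v(-pi/8) = -32.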